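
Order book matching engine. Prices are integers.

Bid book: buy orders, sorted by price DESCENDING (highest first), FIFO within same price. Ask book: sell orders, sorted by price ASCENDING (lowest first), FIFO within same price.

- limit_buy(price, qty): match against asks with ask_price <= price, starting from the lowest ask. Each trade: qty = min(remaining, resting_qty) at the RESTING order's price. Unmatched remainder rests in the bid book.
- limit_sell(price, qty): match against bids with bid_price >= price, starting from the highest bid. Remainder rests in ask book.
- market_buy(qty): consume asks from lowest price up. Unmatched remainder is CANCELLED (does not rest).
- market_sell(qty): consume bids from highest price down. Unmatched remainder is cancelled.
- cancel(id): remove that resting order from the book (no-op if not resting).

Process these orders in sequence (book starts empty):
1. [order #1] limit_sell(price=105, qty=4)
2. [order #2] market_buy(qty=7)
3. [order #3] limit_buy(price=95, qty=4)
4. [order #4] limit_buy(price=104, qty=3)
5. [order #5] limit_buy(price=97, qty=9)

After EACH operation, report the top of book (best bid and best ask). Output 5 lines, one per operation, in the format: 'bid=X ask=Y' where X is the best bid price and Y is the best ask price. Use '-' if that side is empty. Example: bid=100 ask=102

Answer: bid=- ask=105
bid=- ask=-
bid=95 ask=-
bid=104 ask=-
bid=104 ask=-

Derivation:
After op 1 [order #1] limit_sell(price=105, qty=4): fills=none; bids=[-] asks=[#1:4@105]
After op 2 [order #2] market_buy(qty=7): fills=#2x#1:4@105; bids=[-] asks=[-]
After op 3 [order #3] limit_buy(price=95, qty=4): fills=none; bids=[#3:4@95] asks=[-]
After op 4 [order #4] limit_buy(price=104, qty=3): fills=none; bids=[#4:3@104 #3:4@95] asks=[-]
After op 5 [order #5] limit_buy(price=97, qty=9): fills=none; bids=[#4:3@104 #5:9@97 #3:4@95] asks=[-]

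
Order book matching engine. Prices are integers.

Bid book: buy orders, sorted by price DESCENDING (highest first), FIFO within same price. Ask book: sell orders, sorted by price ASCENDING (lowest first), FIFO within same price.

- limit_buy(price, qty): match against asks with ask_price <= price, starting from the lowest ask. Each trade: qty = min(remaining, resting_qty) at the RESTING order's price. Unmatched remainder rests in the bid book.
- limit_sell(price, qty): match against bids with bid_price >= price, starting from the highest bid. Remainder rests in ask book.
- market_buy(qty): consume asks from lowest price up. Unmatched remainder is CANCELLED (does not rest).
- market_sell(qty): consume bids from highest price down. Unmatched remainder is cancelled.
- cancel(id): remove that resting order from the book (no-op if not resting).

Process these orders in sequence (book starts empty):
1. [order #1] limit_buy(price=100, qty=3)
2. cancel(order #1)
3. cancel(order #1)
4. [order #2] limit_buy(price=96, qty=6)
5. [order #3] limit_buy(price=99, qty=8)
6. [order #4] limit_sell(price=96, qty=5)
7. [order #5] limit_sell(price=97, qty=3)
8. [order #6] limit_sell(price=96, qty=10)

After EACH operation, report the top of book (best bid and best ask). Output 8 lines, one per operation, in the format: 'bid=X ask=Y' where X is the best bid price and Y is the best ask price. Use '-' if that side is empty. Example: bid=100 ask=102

After op 1 [order #1] limit_buy(price=100, qty=3): fills=none; bids=[#1:3@100] asks=[-]
After op 2 cancel(order #1): fills=none; bids=[-] asks=[-]
After op 3 cancel(order #1): fills=none; bids=[-] asks=[-]
After op 4 [order #2] limit_buy(price=96, qty=6): fills=none; bids=[#2:6@96] asks=[-]
After op 5 [order #3] limit_buy(price=99, qty=8): fills=none; bids=[#3:8@99 #2:6@96] asks=[-]
After op 6 [order #4] limit_sell(price=96, qty=5): fills=#3x#4:5@99; bids=[#3:3@99 #2:6@96] asks=[-]
After op 7 [order #5] limit_sell(price=97, qty=3): fills=#3x#5:3@99; bids=[#2:6@96] asks=[-]
After op 8 [order #6] limit_sell(price=96, qty=10): fills=#2x#6:6@96; bids=[-] asks=[#6:4@96]

Answer: bid=100 ask=-
bid=- ask=-
bid=- ask=-
bid=96 ask=-
bid=99 ask=-
bid=99 ask=-
bid=96 ask=-
bid=- ask=96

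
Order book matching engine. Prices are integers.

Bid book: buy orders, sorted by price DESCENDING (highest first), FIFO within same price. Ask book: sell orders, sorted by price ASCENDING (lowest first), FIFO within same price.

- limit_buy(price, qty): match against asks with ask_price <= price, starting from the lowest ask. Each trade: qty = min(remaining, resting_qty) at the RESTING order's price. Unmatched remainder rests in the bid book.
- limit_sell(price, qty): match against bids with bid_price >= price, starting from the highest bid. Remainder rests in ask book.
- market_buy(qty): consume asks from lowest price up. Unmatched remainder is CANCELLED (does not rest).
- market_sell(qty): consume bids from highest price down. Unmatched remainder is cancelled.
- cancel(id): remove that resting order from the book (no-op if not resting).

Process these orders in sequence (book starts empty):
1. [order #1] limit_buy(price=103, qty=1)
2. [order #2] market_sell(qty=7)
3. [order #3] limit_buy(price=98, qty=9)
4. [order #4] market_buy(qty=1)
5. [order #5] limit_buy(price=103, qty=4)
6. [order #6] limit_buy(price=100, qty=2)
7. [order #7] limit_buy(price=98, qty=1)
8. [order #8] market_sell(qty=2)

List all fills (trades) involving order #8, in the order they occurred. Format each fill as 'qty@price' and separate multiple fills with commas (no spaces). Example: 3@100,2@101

After op 1 [order #1] limit_buy(price=103, qty=1): fills=none; bids=[#1:1@103] asks=[-]
After op 2 [order #2] market_sell(qty=7): fills=#1x#2:1@103; bids=[-] asks=[-]
After op 3 [order #3] limit_buy(price=98, qty=9): fills=none; bids=[#3:9@98] asks=[-]
After op 4 [order #4] market_buy(qty=1): fills=none; bids=[#3:9@98] asks=[-]
After op 5 [order #5] limit_buy(price=103, qty=4): fills=none; bids=[#5:4@103 #3:9@98] asks=[-]
After op 6 [order #6] limit_buy(price=100, qty=2): fills=none; bids=[#5:4@103 #6:2@100 #3:9@98] asks=[-]
After op 7 [order #7] limit_buy(price=98, qty=1): fills=none; bids=[#5:4@103 #6:2@100 #3:9@98 #7:1@98] asks=[-]
After op 8 [order #8] market_sell(qty=2): fills=#5x#8:2@103; bids=[#5:2@103 #6:2@100 #3:9@98 #7:1@98] asks=[-]

Answer: 2@103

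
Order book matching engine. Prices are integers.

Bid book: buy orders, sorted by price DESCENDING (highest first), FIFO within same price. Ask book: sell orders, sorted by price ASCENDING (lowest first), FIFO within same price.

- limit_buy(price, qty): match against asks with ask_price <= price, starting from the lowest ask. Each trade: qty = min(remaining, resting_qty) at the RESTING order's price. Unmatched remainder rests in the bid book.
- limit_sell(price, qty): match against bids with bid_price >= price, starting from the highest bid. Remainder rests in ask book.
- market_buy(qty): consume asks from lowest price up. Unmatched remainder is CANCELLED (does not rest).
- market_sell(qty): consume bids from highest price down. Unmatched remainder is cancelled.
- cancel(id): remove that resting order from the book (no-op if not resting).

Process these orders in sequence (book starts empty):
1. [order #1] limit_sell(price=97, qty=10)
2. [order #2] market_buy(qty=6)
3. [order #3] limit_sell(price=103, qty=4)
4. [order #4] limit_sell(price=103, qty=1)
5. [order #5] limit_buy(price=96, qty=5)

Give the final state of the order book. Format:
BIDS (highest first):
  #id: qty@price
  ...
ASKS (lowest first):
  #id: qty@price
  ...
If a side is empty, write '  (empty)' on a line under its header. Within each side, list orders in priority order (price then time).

After op 1 [order #1] limit_sell(price=97, qty=10): fills=none; bids=[-] asks=[#1:10@97]
After op 2 [order #2] market_buy(qty=6): fills=#2x#1:6@97; bids=[-] asks=[#1:4@97]
After op 3 [order #3] limit_sell(price=103, qty=4): fills=none; bids=[-] asks=[#1:4@97 #3:4@103]
After op 4 [order #4] limit_sell(price=103, qty=1): fills=none; bids=[-] asks=[#1:4@97 #3:4@103 #4:1@103]
After op 5 [order #5] limit_buy(price=96, qty=5): fills=none; bids=[#5:5@96] asks=[#1:4@97 #3:4@103 #4:1@103]

Answer: BIDS (highest first):
  #5: 5@96
ASKS (lowest first):
  #1: 4@97
  #3: 4@103
  #4: 1@103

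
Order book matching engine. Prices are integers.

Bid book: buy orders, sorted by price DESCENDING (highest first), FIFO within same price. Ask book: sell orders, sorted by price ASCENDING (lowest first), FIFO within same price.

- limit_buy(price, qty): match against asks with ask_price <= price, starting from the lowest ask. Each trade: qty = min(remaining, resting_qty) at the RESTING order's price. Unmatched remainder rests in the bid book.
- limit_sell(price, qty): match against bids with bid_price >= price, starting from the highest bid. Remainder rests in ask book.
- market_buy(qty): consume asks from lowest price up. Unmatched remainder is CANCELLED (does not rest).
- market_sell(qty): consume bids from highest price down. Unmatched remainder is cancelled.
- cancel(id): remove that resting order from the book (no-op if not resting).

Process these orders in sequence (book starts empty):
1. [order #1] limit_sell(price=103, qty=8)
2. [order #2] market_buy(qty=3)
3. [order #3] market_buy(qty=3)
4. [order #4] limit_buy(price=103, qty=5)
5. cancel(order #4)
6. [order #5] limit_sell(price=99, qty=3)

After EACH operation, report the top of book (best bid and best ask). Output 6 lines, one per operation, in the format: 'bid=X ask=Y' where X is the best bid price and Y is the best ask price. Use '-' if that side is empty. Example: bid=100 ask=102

Answer: bid=- ask=103
bid=- ask=103
bid=- ask=103
bid=103 ask=-
bid=- ask=-
bid=- ask=99

Derivation:
After op 1 [order #1] limit_sell(price=103, qty=8): fills=none; bids=[-] asks=[#1:8@103]
After op 2 [order #2] market_buy(qty=3): fills=#2x#1:3@103; bids=[-] asks=[#1:5@103]
After op 3 [order #3] market_buy(qty=3): fills=#3x#1:3@103; bids=[-] asks=[#1:2@103]
After op 4 [order #4] limit_buy(price=103, qty=5): fills=#4x#1:2@103; bids=[#4:3@103] asks=[-]
After op 5 cancel(order #4): fills=none; bids=[-] asks=[-]
After op 6 [order #5] limit_sell(price=99, qty=3): fills=none; bids=[-] asks=[#5:3@99]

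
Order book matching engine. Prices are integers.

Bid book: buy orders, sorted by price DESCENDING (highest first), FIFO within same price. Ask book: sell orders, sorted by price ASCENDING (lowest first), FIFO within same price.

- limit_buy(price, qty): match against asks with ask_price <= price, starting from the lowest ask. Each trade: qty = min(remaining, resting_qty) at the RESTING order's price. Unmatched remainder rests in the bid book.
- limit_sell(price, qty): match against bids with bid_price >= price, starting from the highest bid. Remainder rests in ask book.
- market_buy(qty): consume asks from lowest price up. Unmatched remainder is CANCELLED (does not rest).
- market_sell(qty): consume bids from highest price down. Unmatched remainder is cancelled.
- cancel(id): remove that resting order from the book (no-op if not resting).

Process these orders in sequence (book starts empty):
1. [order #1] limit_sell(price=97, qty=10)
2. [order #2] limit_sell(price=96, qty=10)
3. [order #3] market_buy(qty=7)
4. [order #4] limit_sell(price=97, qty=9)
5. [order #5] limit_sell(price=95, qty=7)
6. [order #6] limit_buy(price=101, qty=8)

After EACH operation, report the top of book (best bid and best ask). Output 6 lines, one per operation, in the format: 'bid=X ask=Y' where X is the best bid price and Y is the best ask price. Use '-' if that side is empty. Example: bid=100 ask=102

After op 1 [order #1] limit_sell(price=97, qty=10): fills=none; bids=[-] asks=[#1:10@97]
After op 2 [order #2] limit_sell(price=96, qty=10): fills=none; bids=[-] asks=[#2:10@96 #1:10@97]
After op 3 [order #3] market_buy(qty=7): fills=#3x#2:7@96; bids=[-] asks=[#2:3@96 #1:10@97]
After op 4 [order #4] limit_sell(price=97, qty=9): fills=none; bids=[-] asks=[#2:3@96 #1:10@97 #4:9@97]
After op 5 [order #5] limit_sell(price=95, qty=7): fills=none; bids=[-] asks=[#5:7@95 #2:3@96 #1:10@97 #4:9@97]
After op 6 [order #6] limit_buy(price=101, qty=8): fills=#6x#5:7@95 #6x#2:1@96; bids=[-] asks=[#2:2@96 #1:10@97 #4:9@97]

Answer: bid=- ask=97
bid=- ask=96
bid=- ask=96
bid=- ask=96
bid=- ask=95
bid=- ask=96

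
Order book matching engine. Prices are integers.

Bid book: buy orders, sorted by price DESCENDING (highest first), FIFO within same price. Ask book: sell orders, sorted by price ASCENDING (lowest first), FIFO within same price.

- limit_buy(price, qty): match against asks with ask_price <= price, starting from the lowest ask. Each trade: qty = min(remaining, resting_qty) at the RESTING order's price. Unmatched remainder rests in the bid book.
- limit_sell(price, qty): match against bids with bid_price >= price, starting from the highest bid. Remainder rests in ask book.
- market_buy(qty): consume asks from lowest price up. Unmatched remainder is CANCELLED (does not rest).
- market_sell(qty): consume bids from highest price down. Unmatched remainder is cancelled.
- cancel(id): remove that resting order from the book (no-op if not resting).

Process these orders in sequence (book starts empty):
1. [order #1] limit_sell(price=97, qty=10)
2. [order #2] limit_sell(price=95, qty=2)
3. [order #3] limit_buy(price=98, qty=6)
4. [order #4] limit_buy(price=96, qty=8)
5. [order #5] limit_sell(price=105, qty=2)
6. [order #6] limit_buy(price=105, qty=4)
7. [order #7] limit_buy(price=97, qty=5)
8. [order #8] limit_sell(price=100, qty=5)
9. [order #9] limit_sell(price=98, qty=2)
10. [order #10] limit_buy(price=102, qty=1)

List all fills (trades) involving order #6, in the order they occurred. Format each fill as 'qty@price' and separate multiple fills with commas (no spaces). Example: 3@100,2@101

After op 1 [order #1] limit_sell(price=97, qty=10): fills=none; bids=[-] asks=[#1:10@97]
After op 2 [order #2] limit_sell(price=95, qty=2): fills=none; bids=[-] asks=[#2:2@95 #1:10@97]
After op 3 [order #3] limit_buy(price=98, qty=6): fills=#3x#2:2@95 #3x#1:4@97; bids=[-] asks=[#1:6@97]
After op 4 [order #4] limit_buy(price=96, qty=8): fills=none; bids=[#4:8@96] asks=[#1:6@97]
After op 5 [order #5] limit_sell(price=105, qty=2): fills=none; bids=[#4:8@96] asks=[#1:6@97 #5:2@105]
After op 6 [order #6] limit_buy(price=105, qty=4): fills=#6x#1:4@97; bids=[#4:8@96] asks=[#1:2@97 #5:2@105]
After op 7 [order #7] limit_buy(price=97, qty=5): fills=#7x#1:2@97; bids=[#7:3@97 #4:8@96] asks=[#5:2@105]
After op 8 [order #8] limit_sell(price=100, qty=5): fills=none; bids=[#7:3@97 #4:8@96] asks=[#8:5@100 #5:2@105]
After op 9 [order #9] limit_sell(price=98, qty=2): fills=none; bids=[#7:3@97 #4:8@96] asks=[#9:2@98 #8:5@100 #5:2@105]
After op 10 [order #10] limit_buy(price=102, qty=1): fills=#10x#9:1@98; bids=[#7:3@97 #4:8@96] asks=[#9:1@98 #8:5@100 #5:2@105]

Answer: 4@97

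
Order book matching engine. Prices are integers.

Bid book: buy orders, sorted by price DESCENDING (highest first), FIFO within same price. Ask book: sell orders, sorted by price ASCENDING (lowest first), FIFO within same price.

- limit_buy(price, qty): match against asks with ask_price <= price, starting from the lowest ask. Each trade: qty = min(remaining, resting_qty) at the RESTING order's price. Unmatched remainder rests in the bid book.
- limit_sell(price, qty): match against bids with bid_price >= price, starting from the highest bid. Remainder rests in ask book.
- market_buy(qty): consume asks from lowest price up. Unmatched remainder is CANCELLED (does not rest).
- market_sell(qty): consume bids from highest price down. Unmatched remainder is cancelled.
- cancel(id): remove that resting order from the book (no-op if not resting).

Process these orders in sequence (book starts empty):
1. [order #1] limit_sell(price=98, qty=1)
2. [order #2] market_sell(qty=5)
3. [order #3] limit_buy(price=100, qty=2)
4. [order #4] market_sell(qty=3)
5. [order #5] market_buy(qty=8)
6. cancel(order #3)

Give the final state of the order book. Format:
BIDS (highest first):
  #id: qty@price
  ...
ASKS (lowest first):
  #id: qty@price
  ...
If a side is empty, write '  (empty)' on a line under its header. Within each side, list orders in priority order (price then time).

Answer: BIDS (highest first):
  (empty)
ASKS (lowest first):
  (empty)

Derivation:
After op 1 [order #1] limit_sell(price=98, qty=1): fills=none; bids=[-] asks=[#1:1@98]
After op 2 [order #2] market_sell(qty=5): fills=none; bids=[-] asks=[#1:1@98]
After op 3 [order #3] limit_buy(price=100, qty=2): fills=#3x#1:1@98; bids=[#3:1@100] asks=[-]
After op 4 [order #4] market_sell(qty=3): fills=#3x#4:1@100; bids=[-] asks=[-]
After op 5 [order #5] market_buy(qty=8): fills=none; bids=[-] asks=[-]
After op 6 cancel(order #3): fills=none; bids=[-] asks=[-]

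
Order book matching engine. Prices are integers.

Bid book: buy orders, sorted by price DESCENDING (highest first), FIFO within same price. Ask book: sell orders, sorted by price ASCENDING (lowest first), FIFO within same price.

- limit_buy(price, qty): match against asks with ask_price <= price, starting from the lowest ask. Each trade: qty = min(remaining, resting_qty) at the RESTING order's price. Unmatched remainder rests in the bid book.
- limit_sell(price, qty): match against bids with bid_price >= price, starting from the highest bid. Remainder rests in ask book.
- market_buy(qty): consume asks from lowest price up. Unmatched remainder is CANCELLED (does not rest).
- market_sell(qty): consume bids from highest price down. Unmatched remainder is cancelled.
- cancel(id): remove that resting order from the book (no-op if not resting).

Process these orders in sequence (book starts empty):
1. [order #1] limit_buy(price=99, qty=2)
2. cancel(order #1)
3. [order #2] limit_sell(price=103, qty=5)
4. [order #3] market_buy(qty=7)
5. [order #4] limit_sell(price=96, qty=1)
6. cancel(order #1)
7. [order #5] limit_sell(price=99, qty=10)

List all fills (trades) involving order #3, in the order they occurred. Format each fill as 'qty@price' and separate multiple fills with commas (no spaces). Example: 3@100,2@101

Answer: 5@103

Derivation:
After op 1 [order #1] limit_buy(price=99, qty=2): fills=none; bids=[#1:2@99] asks=[-]
After op 2 cancel(order #1): fills=none; bids=[-] asks=[-]
After op 3 [order #2] limit_sell(price=103, qty=5): fills=none; bids=[-] asks=[#2:5@103]
After op 4 [order #3] market_buy(qty=7): fills=#3x#2:5@103; bids=[-] asks=[-]
After op 5 [order #4] limit_sell(price=96, qty=1): fills=none; bids=[-] asks=[#4:1@96]
After op 6 cancel(order #1): fills=none; bids=[-] asks=[#4:1@96]
After op 7 [order #5] limit_sell(price=99, qty=10): fills=none; bids=[-] asks=[#4:1@96 #5:10@99]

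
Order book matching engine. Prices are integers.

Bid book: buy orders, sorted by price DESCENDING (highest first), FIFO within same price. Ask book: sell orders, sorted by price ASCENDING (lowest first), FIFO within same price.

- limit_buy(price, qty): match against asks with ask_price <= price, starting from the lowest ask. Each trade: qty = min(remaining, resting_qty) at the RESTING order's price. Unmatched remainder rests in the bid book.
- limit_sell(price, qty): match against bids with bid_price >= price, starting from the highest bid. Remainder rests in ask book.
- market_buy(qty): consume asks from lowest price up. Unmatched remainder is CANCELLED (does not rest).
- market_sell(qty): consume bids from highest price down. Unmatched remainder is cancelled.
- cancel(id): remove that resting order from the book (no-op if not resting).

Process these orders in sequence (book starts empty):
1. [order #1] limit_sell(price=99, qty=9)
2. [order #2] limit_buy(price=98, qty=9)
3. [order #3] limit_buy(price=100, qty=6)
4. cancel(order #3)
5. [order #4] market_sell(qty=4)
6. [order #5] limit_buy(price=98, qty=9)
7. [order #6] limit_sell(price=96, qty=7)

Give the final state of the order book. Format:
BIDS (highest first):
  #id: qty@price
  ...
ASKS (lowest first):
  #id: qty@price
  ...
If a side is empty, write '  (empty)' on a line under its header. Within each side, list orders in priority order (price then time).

Answer: BIDS (highest first):
  #5: 7@98
ASKS (lowest first):
  #1: 3@99

Derivation:
After op 1 [order #1] limit_sell(price=99, qty=9): fills=none; bids=[-] asks=[#1:9@99]
After op 2 [order #2] limit_buy(price=98, qty=9): fills=none; bids=[#2:9@98] asks=[#1:9@99]
After op 3 [order #3] limit_buy(price=100, qty=6): fills=#3x#1:6@99; bids=[#2:9@98] asks=[#1:3@99]
After op 4 cancel(order #3): fills=none; bids=[#2:9@98] asks=[#1:3@99]
After op 5 [order #4] market_sell(qty=4): fills=#2x#4:4@98; bids=[#2:5@98] asks=[#1:3@99]
After op 6 [order #5] limit_buy(price=98, qty=9): fills=none; bids=[#2:5@98 #5:9@98] asks=[#1:3@99]
After op 7 [order #6] limit_sell(price=96, qty=7): fills=#2x#6:5@98 #5x#6:2@98; bids=[#5:7@98] asks=[#1:3@99]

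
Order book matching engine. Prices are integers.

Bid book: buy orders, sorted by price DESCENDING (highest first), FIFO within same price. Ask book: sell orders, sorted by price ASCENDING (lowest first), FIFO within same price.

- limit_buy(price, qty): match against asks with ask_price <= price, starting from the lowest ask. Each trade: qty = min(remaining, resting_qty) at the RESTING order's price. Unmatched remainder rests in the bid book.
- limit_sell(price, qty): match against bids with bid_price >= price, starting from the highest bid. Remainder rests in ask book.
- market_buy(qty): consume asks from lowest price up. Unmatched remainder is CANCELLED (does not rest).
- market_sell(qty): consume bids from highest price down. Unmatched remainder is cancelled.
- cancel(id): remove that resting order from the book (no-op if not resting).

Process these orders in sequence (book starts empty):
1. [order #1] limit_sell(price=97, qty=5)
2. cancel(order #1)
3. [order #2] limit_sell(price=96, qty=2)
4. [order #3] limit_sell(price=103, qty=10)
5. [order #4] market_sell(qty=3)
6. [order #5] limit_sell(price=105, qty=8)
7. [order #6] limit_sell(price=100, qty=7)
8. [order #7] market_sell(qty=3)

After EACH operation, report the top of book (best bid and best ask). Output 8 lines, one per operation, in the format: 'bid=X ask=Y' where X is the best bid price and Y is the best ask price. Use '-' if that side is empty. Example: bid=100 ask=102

Answer: bid=- ask=97
bid=- ask=-
bid=- ask=96
bid=- ask=96
bid=- ask=96
bid=- ask=96
bid=- ask=96
bid=- ask=96

Derivation:
After op 1 [order #1] limit_sell(price=97, qty=5): fills=none; bids=[-] asks=[#1:5@97]
After op 2 cancel(order #1): fills=none; bids=[-] asks=[-]
After op 3 [order #2] limit_sell(price=96, qty=2): fills=none; bids=[-] asks=[#2:2@96]
After op 4 [order #3] limit_sell(price=103, qty=10): fills=none; bids=[-] asks=[#2:2@96 #3:10@103]
After op 5 [order #4] market_sell(qty=3): fills=none; bids=[-] asks=[#2:2@96 #3:10@103]
After op 6 [order #5] limit_sell(price=105, qty=8): fills=none; bids=[-] asks=[#2:2@96 #3:10@103 #5:8@105]
After op 7 [order #6] limit_sell(price=100, qty=7): fills=none; bids=[-] asks=[#2:2@96 #6:7@100 #3:10@103 #5:8@105]
After op 8 [order #7] market_sell(qty=3): fills=none; bids=[-] asks=[#2:2@96 #6:7@100 #3:10@103 #5:8@105]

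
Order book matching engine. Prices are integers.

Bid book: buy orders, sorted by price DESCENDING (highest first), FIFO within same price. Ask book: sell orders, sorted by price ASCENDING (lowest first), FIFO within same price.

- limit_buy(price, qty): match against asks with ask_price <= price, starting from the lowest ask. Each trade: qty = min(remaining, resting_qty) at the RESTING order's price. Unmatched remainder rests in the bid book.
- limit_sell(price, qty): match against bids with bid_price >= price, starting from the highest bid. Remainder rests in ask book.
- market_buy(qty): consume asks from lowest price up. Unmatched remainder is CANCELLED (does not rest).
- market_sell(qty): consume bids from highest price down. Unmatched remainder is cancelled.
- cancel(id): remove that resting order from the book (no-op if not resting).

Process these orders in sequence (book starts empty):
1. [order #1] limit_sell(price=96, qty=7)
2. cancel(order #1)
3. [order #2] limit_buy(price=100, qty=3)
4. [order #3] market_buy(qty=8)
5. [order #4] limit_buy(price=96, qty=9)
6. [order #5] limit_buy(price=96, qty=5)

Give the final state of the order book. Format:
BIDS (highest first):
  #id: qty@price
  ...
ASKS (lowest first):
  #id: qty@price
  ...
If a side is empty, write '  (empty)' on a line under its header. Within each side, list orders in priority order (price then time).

After op 1 [order #1] limit_sell(price=96, qty=7): fills=none; bids=[-] asks=[#1:7@96]
After op 2 cancel(order #1): fills=none; bids=[-] asks=[-]
After op 3 [order #2] limit_buy(price=100, qty=3): fills=none; bids=[#2:3@100] asks=[-]
After op 4 [order #3] market_buy(qty=8): fills=none; bids=[#2:3@100] asks=[-]
After op 5 [order #4] limit_buy(price=96, qty=9): fills=none; bids=[#2:3@100 #4:9@96] asks=[-]
After op 6 [order #5] limit_buy(price=96, qty=5): fills=none; bids=[#2:3@100 #4:9@96 #5:5@96] asks=[-]

Answer: BIDS (highest first):
  #2: 3@100
  #4: 9@96
  #5: 5@96
ASKS (lowest first):
  (empty)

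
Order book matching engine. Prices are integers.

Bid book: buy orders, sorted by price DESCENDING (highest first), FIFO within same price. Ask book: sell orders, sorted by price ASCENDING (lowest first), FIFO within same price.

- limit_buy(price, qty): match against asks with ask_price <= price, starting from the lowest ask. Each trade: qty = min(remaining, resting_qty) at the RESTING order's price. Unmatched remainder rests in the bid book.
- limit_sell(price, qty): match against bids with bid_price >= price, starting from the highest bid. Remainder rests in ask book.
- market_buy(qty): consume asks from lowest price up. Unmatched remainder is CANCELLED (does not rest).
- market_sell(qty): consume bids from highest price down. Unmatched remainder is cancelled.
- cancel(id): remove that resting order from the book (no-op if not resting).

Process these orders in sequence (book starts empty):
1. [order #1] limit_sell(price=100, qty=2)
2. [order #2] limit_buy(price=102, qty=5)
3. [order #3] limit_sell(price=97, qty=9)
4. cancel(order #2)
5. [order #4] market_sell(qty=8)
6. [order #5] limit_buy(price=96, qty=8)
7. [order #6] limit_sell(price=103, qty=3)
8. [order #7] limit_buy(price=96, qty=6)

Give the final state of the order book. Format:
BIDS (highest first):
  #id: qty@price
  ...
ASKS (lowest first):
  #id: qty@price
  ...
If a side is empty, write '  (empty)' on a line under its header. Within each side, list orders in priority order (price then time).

After op 1 [order #1] limit_sell(price=100, qty=2): fills=none; bids=[-] asks=[#1:2@100]
After op 2 [order #2] limit_buy(price=102, qty=5): fills=#2x#1:2@100; bids=[#2:3@102] asks=[-]
After op 3 [order #3] limit_sell(price=97, qty=9): fills=#2x#3:3@102; bids=[-] asks=[#3:6@97]
After op 4 cancel(order #2): fills=none; bids=[-] asks=[#3:6@97]
After op 5 [order #4] market_sell(qty=8): fills=none; bids=[-] asks=[#3:6@97]
After op 6 [order #5] limit_buy(price=96, qty=8): fills=none; bids=[#5:8@96] asks=[#3:6@97]
After op 7 [order #6] limit_sell(price=103, qty=3): fills=none; bids=[#5:8@96] asks=[#3:6@97 #6:3@103]
After op 8 [order #7] limit_buy(price=96, qty=6): fills=none; bids=[#5:8@96 #7:6@96] asks=[#3:6@97 #6:3@103]

Answer: BIDS (highest first):
  #5: 8@96
  #7: 6@96
ASKS (lowest first):
  #3: 6@97
  #6: 3@103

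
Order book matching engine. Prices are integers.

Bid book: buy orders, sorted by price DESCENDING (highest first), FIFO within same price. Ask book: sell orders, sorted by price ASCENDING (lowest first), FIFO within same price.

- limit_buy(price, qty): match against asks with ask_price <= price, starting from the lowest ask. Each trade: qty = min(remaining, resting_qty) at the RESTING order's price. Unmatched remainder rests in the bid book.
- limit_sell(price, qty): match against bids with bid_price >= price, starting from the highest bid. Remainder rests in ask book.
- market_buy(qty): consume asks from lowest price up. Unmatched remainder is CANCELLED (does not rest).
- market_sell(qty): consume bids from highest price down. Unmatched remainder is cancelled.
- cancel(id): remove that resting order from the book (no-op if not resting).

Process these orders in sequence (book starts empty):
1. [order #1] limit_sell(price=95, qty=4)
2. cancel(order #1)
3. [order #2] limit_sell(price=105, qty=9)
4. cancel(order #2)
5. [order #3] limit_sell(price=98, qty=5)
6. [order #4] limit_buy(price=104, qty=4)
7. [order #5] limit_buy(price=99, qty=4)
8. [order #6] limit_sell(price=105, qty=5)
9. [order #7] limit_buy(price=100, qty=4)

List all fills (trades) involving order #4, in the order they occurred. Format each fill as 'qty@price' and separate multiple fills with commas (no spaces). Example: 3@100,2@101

After op 1 [order #1] limit_sell(price=95, qty=4): fills=none; bids=[-] asks=[#1:4@95]
After op 2 cancel(order #1): fills=none; bids=[-] asks=[-]
After op 3 [order #2] limit_sell(price=105, qty=9): fills=none; bids=[-] asks=[#2:9@105]
After op 4 cancel(order #2): fills=none; bids=[-] asks=[-]
After op 5 [order #3] limit_sell(price=98, qty=5): fills=none; bids=[-] asks=[#3:5@98]
After op 6 [order #4] limit_buy(price=104, qty=4): fills=#4x#3:4@98; bids=[-] asks=[#3:1@98]
After op 7 [order #5] limit_buy(price=99, qty=4): fills=#5x#3:1@98; bids=[#5:3@99] asks=[-]
After op 8 [order #6] limit_sell(price=105, qty=5): fills=none; bids=[#5:3@99] asks=[#6:5@105]
After op 9 [order #7] limit_buy(price=100, qty=4): fills=none; bids=[#7:4@100 #5:3@99] asks=[#6:5@105]

Answer: 4@98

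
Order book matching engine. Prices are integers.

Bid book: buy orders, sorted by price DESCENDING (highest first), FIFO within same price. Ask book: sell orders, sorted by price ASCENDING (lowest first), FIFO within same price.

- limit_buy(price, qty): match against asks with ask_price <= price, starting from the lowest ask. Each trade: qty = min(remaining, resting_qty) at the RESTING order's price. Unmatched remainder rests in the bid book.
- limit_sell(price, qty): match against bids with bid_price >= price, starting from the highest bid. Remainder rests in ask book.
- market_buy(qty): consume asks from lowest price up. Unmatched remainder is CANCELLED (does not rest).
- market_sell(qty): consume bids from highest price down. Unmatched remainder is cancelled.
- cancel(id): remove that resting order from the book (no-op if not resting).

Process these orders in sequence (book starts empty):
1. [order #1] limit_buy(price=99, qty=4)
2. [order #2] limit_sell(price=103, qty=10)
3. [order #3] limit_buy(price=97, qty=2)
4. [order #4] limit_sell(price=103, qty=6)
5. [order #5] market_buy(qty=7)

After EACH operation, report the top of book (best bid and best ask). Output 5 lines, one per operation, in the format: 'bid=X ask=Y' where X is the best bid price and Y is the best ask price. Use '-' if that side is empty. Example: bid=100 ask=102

After op 1 [order #1] limit_buy(price=99, qty=4): fills=none; bids=[#1:4@99] asks=[-]
After op 2 [order #2] limit_sell(price=103, qty=10): fills=none; bids=[#1:4@99] asks=[#2:10@103]
After op 3 [order #3] limit_buy(price=97, qty=2): fills=none; bids=[#1:4@99 #3:2@97] asks=[#2:10@103]
After op 4 [order #4] limit_sell(price=103, qty=6): fills=none; bids=[#1:4@99 #3:2@97] asks=[#2:10@103 #4:6@103]
After op 5 [order #5] market_buy(qty=7): fills=#5x#2:7@103; bids=[#1:4@99 #3:2@97] asks=[#2:3@103 #4:6@103]

Answer: bid=99 ask=-
bid=99 ask=103
bid=99 ask=103
bid=99 ask=103
bid=99 ask=103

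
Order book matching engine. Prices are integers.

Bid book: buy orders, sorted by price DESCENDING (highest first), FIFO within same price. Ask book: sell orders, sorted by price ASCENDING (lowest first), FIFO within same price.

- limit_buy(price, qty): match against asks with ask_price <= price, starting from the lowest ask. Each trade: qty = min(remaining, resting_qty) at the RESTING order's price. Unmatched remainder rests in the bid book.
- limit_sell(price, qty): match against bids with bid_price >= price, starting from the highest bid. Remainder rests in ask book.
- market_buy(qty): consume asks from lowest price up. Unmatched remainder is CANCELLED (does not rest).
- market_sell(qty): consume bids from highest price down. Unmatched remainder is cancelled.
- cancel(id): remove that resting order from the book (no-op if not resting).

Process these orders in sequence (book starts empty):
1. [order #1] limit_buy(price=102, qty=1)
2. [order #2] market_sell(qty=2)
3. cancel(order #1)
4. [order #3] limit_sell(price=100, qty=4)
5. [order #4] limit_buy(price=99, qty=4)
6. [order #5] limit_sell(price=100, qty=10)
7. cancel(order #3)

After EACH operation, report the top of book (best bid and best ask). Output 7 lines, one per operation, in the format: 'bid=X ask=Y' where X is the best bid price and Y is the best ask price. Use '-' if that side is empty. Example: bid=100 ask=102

Answer: bid=102 ask=-
bid=- ask=-
bid=- ask=-
bid=- ask=100
bid=99 ask=100
bid=99 ask=100
bid=99 ask=100

Derivation:
After op 1 [order #1] limit_buy(price=102, qty=1): fills=none; bids=[#1:1@102] asks=[-]
After op 2 [order #2] market_sell(qty=2): fills=#1x#2:1@102; bids=[-] asks=[-]
After op 3 cancel(order #1): fills=none; bids=[-] asks=[-]
After op 4 [order #3] limit_sell(price=100, qty=4): fills=none; bids=[-] asks=[#3:4@100]
After op 5 [order #4] limit_buy(price=99, qty=4): fills=none; bids=[#4:4@99] asks=[#3:4@100]
After op 6 [order #5] limit_sell(price=100, qty=10): fills=none; bids=[#4:4@99] asks=[#3:4@100 #5:10@100]
After op 7 cancel(order #3): fills=none; bids=[#4:4@99] asks=[#5:10@100]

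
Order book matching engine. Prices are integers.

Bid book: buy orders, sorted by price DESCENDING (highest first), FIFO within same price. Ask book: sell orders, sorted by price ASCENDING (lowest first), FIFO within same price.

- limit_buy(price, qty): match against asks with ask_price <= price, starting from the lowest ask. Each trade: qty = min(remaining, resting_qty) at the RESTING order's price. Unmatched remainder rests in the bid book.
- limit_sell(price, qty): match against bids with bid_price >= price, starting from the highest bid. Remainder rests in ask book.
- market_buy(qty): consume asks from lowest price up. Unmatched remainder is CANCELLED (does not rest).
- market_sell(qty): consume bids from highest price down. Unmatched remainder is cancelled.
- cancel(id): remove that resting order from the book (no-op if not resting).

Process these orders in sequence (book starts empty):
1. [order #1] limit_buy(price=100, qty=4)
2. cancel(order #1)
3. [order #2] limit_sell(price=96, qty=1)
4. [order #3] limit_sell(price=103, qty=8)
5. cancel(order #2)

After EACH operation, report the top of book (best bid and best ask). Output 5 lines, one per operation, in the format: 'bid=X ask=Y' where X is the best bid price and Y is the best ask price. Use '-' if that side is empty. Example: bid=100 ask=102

Answer: bid=100 ask=-
bid=- ask=-
bid=- ask=96
bid=- ask=96
bid=- ask=103

Derivation:
After op 1 [order #1] limit_buy(price=100, qty=4): fills=none; bids=[#1:4@100] asks=[-]
After op 2 cancel(order #1): fills=none; bids=[-] asks=[-]
After op 3 [order #2] limit_sell(price=96, qty=1): fills=none; bids=[-] asks=[#2:1@96]
After op 4 [order #3] limit_sell(price=103, qty=8): fills=none; bids=[-] asks=[#2:1@96 #3:8@103]
After op 5 cancel(order #2): fills=none; bids=[-] asks=[#3:8@103]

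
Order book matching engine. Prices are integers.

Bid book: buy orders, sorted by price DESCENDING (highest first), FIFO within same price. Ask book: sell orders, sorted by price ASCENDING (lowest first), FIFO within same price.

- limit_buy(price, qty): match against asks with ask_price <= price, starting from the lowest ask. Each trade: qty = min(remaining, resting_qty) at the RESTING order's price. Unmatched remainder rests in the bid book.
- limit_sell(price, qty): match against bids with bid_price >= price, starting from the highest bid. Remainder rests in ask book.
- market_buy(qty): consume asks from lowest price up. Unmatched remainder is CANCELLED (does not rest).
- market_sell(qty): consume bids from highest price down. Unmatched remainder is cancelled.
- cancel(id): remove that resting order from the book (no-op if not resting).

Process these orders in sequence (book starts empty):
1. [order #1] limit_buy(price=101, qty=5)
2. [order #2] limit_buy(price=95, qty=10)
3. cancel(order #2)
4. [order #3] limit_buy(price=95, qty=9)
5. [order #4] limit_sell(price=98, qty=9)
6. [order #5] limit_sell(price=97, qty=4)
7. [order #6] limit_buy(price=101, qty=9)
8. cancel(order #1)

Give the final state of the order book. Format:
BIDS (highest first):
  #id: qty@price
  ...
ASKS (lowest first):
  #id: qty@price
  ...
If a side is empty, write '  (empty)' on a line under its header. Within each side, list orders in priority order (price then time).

After op 1 [order #1] limit_buy(price=101, qty=5): fills=none; bids=[#1:5@101] asks=[-]
After op 2 [order #2] limit_buy(price=95, qty=10): fills=none; bids=[#1:5@101 #2:10@95] asks=[-]
After op 3 cancel(order #2): fills=none; bids=[#1:5@101] asks=[-]
After op 4 [order #3] limit_buy(price=95, qty=9): fills=none; bids=[#1:5@101 #3:9@95] asks=[-]
After op 5 [order #4] limit_sell(price=98, qty=9): fills=#1x#4:5@101; bids=[#3:9@95] asks=[#4:4@98]
After op 6 [order #5] limit_sell(price=97, qty=4): fills=none; bids=[#3:9@95] asks=[#5:4@97 #4:4@98]
After op 7 [order #6] limit_buy(price=101, qty=9): fills=#6x#5:4@97 #6x#4:4@98; bids=[#6:1@101 #3:9@95] asks=[-]
After op 8 cancel(order #1): fills=none; bids=[#6:1@101 #3:9@95] asks=[-]

Answer: BIDS (highest first):
  #6: 1@101
  #3: 9@95
ASKS (lowest first):
  (empty)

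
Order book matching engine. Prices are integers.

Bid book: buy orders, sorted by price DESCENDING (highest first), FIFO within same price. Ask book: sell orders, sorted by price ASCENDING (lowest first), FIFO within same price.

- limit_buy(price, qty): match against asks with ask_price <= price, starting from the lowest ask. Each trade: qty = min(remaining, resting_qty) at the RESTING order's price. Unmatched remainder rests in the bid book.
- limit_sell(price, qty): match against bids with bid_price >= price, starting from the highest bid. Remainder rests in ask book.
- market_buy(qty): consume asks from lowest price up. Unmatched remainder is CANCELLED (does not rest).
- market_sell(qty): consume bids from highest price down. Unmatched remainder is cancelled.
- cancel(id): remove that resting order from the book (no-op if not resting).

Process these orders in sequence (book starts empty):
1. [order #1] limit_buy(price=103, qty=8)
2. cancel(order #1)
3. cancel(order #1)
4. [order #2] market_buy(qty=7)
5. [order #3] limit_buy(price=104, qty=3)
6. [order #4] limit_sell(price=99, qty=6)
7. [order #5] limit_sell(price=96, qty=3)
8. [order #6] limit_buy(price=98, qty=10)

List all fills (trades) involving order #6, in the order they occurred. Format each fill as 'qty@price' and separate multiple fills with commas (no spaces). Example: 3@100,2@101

After op 1 [order #1] limit_buy(price=103, qty=8): fills=none; bids=[#1:8@103] asks=[-]
After op 2 cancel(order #1): fills=none; bids=[-] asks=[-]
After op 3 cancel(order #1): fills=none; bids=[-] asks=[-]
After op 4 [order #2] market_buy(qty=7): fills=none; bids=[-] asks=[-]
After op 5 [order #3] limit_buy(price=104, qty=3): fills=none; bids=[#3:3@104] asks=[-]
After op 6 [order #4] limit_sell(price=99, qty=6): fills=#3x#4:3@104; bids=[-] asks=[#4:3@99]
After op 7 [order #5] limit_sell(price=96, qty=3): fills=none; bids=[-] asks=[#5:3@96 #4:3@99]
After op 8 [order #6] limit_buy(price=98, qty=10): fills=#6x#5:3@96; bids=[#6:7@98] asks=[#4:3@99]

Answer: 3@96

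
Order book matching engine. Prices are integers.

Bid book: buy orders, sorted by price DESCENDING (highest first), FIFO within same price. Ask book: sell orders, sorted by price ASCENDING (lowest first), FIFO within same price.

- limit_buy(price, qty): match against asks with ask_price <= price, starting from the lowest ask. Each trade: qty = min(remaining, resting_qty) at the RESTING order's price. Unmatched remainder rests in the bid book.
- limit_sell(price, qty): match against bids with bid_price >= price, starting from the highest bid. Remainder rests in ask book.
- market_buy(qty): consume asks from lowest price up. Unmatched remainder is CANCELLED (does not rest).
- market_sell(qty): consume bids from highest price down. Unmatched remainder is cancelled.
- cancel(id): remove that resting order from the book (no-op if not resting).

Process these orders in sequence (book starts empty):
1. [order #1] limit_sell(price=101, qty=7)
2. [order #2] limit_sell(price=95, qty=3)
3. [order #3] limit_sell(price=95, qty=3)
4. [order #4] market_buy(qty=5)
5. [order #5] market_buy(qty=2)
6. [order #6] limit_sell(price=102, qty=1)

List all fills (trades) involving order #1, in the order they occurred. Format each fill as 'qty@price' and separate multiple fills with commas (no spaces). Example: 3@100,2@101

Answer: 1@101

Derivation:
After op 1 [order #1] limit_sell(price=101, qty=7): fills=none; bids=[-] asks=[#1:7@101]
After op 2 [order #2] limit_sell(price=95, qty=3): fills=none; bids=[-] asks=[#2:3@95 #1:7@101]
After op 3 [order #3] limit_sell(price=95, qty=3): fills=none; bids=[-] asks=[#2:3@95 #3:3@95 #1:7@101]
After op 4 [order #4] market_buy(qty=5): fills=#4x#2:3@95 #4x#3:2@95; bids=[-] asks=[#3:1@95 #1:7@101]
After op 5 [order #5] market_buy(qty=2): fills=#5x#3:1@95 #5x#1:1@101; bids=[-] asks=[#1:6@101]
After op 6 [order #6] limit_sell(price=102, qty=1): fills=none; bids=[-] asks=[#1:6@101 #6:1@102]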